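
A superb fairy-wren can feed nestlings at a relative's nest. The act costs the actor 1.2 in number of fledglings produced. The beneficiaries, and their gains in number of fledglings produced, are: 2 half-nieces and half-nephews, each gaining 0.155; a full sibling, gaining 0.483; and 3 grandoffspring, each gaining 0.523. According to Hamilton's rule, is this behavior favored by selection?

No

Hamilton's rule: the trait is favored when the sum of r·B over every recipient exceeds the actor's cost C.
r to a half-niece or half-nephew = 1/8 (half-aunt/uncle↔niece/nephew: one path of length 3: r = (1/2)^3 = 1/8).
r to a full sibling = 1/2 (full sibs share both parents — two paths of length 2: r = 2·(1/2)^2 = 1/2).
r to a grandoffspring = 1/4 (two parent–offspring links: r = (1/2)^2 = 1/4).
Summing one r·B term per recipient: 2·0.125·0.155 + 1·0.5·0.483 + 3·0.25·0.523 = 0.6725.
0.6725 < 1.2: the indirect benefit is less than the cost.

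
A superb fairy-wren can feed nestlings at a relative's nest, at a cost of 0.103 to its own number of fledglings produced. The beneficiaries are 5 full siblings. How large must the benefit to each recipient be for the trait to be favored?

r to a full sibling = 1/2 (full sibs share both parents — two paths of length 2: r = 2·(1/2)^2 = 1/2).
Hamilton's rule with n recipients of equal r: n·r·B > C, so B > C/(n·r) = 0.103/(5·0.5) = 0.0412.

0.0412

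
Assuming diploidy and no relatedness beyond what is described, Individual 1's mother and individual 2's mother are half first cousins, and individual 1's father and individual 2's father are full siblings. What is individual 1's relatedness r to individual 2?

0.140625

Wright's path rule: contributions from independent ancestry routes add.
Individual 1 and individual 2 are related in two ways: half second cousins through their mothers (r = 1/64) and first cousins through their fathers (r = 1/8).
r = 1/64 + 1/8 = 0.140625.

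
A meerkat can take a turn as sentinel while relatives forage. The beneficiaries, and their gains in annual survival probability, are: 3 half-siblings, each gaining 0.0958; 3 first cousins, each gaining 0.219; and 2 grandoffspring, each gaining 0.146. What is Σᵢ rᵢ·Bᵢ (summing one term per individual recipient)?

0.226975

r to a half-sibling = 1/4 (half-sibs share one parent — one path of length 2: r = (1/2)^2 = 1/4).
r to a first cousin = 1/8 (first cousins share one grandparent pair — two paths of length 4: r = 2·(1/2)^4 = 1/8).
r to a grandoffspring = 1/4 (two parent–offspring links: r = (1/2)^2 = 1/4).
Summing one r·B term per recipient: 3·0.25·0.0958 + 3·0.125·0.219 + 2·0.25·0.146 = 0.226975.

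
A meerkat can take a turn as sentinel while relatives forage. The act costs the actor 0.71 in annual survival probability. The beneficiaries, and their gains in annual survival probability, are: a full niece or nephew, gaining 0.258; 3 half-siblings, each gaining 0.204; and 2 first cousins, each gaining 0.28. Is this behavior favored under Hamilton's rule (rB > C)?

No

Hamilton's rule: the trait is favored when the sum of r·B over every recipient exceeds the actor's cost C.
r to a full niece or nephew = 0.25 (full aunt/uncle↔niece/nephew: two paths of length 3 through the shared grandparent pair: r = 2·(1/2)^3 = 1/4).
r to a half-sibling = 1/4 (half-sibs share one parent — one path of length 2: r = (1/2)^2 = 1/4).
r to a first cousin = 1/8 (first cousins share one grandparent pair — two paths of length 4: r = 2·(1/2)^4 = 1/8).
Summing one r·B term per recipient: 1·0.25·0.258 + 3·0.25·0.204 + 2·0.125·0.28 = 0.2875.
0.2875 < 0.71: the indirect benefit is less than the cost.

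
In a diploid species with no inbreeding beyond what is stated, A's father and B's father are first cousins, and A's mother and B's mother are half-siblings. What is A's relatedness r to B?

0.09375

With two independent routes of shared ancestry, r is the sum of the two contributions.
A and B are related in two ways: second cousins through their fathers (r = 1/32) and half first cousins through their mothers (r = 1/16).
r = 1/32 + 1/16 = 0.09375.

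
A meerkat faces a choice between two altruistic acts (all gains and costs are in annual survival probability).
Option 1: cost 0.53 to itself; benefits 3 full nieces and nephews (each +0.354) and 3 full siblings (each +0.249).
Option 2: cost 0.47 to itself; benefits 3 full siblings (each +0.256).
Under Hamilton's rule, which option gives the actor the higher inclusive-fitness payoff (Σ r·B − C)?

Option 1

Option 1: r to a full niece or nephew = 0.25.
Option 1: r to a full sibling = 0.5.
Option 1: Σ r·B − C = (3·0.25·0.354 + 3·0.5·0.249) − 0.53 = 0.109.
Option 2: r to a full sibling = 0.5.
Option 2: Σ r·B − C = (3·0.5·0.256) − 0.47 = -0.086.
Option 1 has the higher net inclusive-fitness payoff.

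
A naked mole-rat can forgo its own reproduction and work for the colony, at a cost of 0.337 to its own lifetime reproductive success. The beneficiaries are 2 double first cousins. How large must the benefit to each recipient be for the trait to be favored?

0.674

r to a double first cousin = 0.25 (double first cousins share both grandparent pairs — four paths of length 4: r = 4·(1/2)^4 = 1/4).
Hamilton's rule with n recipients of equal r: n·r·B > C, so B > C/(n·r) = 0.337/(2·0.25) = 0.674.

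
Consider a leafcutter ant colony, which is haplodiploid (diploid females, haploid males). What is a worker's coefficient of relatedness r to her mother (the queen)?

0.5

One meiotic link between diploid queen and diploid daughter: r = 1/2.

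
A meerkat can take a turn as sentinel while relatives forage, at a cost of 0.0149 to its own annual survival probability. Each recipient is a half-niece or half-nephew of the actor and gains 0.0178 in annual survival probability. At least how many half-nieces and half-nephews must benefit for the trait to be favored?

7

r to a half-niece or half-nephew = 1/8 (half-aunt/uncle↔niece/nephew: one path of length 3: r = (1/2)^3 = 1/8).
Hamilton's rule: n·r·B > C  ⇒  n > C/(r·B) = 0.0149/(0.125·0.0178) = 6.697.
The smallest integer exceeding 6.697 is 7.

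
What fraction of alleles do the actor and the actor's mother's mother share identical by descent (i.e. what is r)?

0.25

Each parent–offspring link contributes a factor of 1/2, and independent paths through distinct common ancestors add.
Two parent–offspring links: r = (1/2)^2 = 1/4.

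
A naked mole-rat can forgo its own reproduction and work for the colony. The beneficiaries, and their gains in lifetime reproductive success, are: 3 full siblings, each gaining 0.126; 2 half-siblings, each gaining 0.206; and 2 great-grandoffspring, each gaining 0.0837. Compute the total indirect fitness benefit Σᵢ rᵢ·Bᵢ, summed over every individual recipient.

r to a full sibling = 1/2 (full sibs share both parents — two paths of length 2: r = 2·(1/2)^2 = 1/2).
r to a half-sibling = 0.25 (half-sibs share one parent — one path of length 2: r = (1/2)^2 = 1/4).
r to a great-grandoffspring = 1/8 (three parent–offspring links: r = (1/2)^3 = 1/8).
Summing one r·B term per recipient: 3·0.5·0.126 + 2·0.25·0.206 + 2·0.125·0.0837 = 0.312925.

0.312925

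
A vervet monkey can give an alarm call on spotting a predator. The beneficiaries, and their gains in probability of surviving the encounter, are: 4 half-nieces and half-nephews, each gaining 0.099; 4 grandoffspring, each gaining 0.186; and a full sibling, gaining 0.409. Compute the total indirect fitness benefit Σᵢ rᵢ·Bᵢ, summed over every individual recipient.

0.44

r to a half-niece or half-nephew = 1/8 (half-aunt/uncle↔niece/nephew: one path of length 3: r = (1/2)^3 = 1/8).
r to a grandoffspring = 0.25 (two parent–offspring links: r = (1/2)^2 = 1/4).
r to a full sibling = 0.5 (full sibs share both parents — two paths of length 2: r = 2·(1/2)^2 = 1/2).
Summing one r·B term per recipient: 4·0.125·0.099 + 4·0.25·0.186 + 1·0.5·0.409 = 0.44.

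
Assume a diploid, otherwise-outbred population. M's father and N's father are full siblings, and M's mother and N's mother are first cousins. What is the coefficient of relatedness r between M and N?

Wright's path rule: contributions from independent ancestry routes add.
M and N are related in two ways: first cousins through their fathers (r = 1/8) and second cousins through their mothers (r = 1/32).
r = 1/8 + 1/32 = 5/32 = 0.15625.

0.15625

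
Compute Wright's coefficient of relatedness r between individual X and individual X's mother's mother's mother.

Each parent–offspring link contributes a factor of 1/2, and independent paths through distinct common ancestors add.
Three parent–offspring links: r = (1/2)^3 = 1/8.

0.125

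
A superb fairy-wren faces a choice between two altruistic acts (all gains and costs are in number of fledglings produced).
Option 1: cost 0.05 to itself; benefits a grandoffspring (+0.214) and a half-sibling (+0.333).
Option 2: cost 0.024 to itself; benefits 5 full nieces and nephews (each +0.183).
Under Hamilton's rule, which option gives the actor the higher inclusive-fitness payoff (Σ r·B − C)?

Option 1: r to a grandoffspring = 0.25.
Option 1: r to a half-sibling = 0.25.
Option 1: Σ r·B − C = (1·0.25·0.214 + 1·0.25·0.333) − 0.05 = 0.08675.
Option 2: r to a full niece or nephew = 0.25.
Option 2: Σ r·B − C = (5·0.25·0.183) − 0.024 = 0.20475.
Option 2 has the higher net inclusive-fitness payoff.

Option 2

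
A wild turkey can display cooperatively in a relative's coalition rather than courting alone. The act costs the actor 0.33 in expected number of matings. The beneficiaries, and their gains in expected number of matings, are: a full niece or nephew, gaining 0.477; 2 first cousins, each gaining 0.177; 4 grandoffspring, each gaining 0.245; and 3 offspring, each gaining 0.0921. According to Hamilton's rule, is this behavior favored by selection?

Hamilton's rule: the trait is favored when the sum of r·B over every recipient exceeds the actor's cost C.
r to a full niece or nephew = 0.25 (full aunt/uncle↔niece/nephew: two paths of length 3 through the shared grandparent pair: r = 2·(1/2)^3 = 1/4).
r to a first cousin = 0.125 (first cousins share one grandparent pair — two paths of length 4: r = 2·(1/2)^4 = 1/8).
r to a grandoffspring = 0.25 (two parent–offspring links: r = (1/2)^2 = 1/4).
r to an offspring = 1/2 (one parent–offspring link: r = (1/2)^1 = 1/2).
Summing one r·B term per recipient: 1·0.25·0.477 + 2·0.125·0.177 + 4·0.25·0.245 + 3·0.5·0.0921 = 0.54665.
0.54665 > 0.33: the indirect benefit exceeds the cost.

Yes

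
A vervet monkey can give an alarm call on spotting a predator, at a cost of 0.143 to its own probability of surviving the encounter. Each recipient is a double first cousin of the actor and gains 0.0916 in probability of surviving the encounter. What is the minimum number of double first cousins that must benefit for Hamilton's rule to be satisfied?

7

r to a double first cousin = 0.25 (double first cousins share both grandparent pairs — four paths of length 4: r = 4·(1/2)^4 = 1/4).
Hamilton's rule: n·r·B > C  ⇒  n > C/(r·B) = 0.143/(0.25·0.0916) = 6.245.
The smallest integer exceeding 6.245 is 7.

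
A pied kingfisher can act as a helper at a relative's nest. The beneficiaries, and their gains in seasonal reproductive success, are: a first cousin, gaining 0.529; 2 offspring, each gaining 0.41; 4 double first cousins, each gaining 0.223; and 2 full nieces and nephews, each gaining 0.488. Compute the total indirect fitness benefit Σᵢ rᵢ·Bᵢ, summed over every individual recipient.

r to a first cousin = 1/8 (first cousins share one grandparent pair — two paths of length 4: r = 2·(1/2)^4 = 1/8).
r to an offspring = 0.5 (one parent–offspring link: r = (1/2)^1 = 1/2).
r to a double first cousin = 0.25 (double first cousins share both grandparent pairs — four paths of length 4: r = 4·(1/2)^4 = 1/4).
r to a full niece or nephew = 0.25 (full aunt/uncle↔niece/nephew: two paths of length 3 through the shared grandparent pair: r = 2·(1/2)^3 = 1/4).
Summing one r·B term per recipient: 1·0.125·0.529 + 2·0.5·0.41 + 4·0.25·0.223 + 2·0.25·0.488 = 0.943125.

0.943125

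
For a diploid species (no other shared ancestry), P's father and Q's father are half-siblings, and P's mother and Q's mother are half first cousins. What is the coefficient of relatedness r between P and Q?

Relatedness sums over independent paths through distinct common ancestors.
P and Q are related in two ways: half first cousins through their fathers (r = 1/16) and half second cousins through their mothers (r = 1/64).
r = 1/16 + 1/64 = 5/64 = 0.078125.

0.078125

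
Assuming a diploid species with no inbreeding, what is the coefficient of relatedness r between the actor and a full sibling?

0.5

Each parent–offspring link contributes a factor of 1/2, and independent paths through distinct common ancestors add.
Full sibs share both parents — two paths of length 2: r = 2·(1/2)^2 = 1/2.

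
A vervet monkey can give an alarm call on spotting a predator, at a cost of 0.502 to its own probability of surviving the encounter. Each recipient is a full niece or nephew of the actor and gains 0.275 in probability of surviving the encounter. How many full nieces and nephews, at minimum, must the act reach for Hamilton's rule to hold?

8

r to a full niece or nephew = 0.25 (full aunt/uncle↔niece/nephew: two paths of length 3 through the shared grandparent pair: r = 2·(1/2)^3 = 1/4).
Hamilton's rule: n·r·B > C  ⇒  n > C/(r·B) = 0.502/(0.25·0.275) = 7.302.
The smallest integer exceeding 7.302 is 8.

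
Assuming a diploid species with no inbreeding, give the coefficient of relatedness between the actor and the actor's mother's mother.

Each parent–offspring link contributes a factor of 1/2, and independent paths through distinct common ancestors add.
Two parent–offspring links: r = (1/2)^2 = 1/4.

0.25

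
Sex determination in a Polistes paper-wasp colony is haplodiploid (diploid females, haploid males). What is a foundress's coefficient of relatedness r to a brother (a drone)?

0.25

Her haploid brother carries none of their father's genes and a random half of their mother's genome; that half matches the maternal half of her own genome with probability 1/2: r = 1/2 · 1/2 = 1/4.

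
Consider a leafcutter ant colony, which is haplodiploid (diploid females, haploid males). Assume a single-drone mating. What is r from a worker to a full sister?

Haplodiploid full sisters inherit their father's entire haploid genome identically (contributing 1/2) and on average half of their mother's contribution (1/2 · 1/2 = 1/4); r = 1/2 + 1/4 = 3/4.

0.75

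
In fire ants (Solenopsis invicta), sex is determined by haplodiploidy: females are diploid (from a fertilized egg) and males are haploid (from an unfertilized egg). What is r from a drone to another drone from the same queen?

Haploid brothers each carry a random half of the queen's diploid genome, so on average they share half: r = 1/2.

0.5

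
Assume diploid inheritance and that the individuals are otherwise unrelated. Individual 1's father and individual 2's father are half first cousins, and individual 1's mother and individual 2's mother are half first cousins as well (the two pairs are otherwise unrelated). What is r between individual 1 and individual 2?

0.03125

Wright's path rule: contributions from independent ancestry routes add.
Individual 1 and individual 2 are related in two ways: half second cousins through their fathers (r = 1/64) and half second cousins through their mothers (r = 1/64).
r = 1/64 + 1/64 = 1/32 = 0.03125.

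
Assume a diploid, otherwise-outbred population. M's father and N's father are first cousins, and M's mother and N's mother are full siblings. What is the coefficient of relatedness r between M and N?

With two independent routes of shared ancestry, r is the sum of the two contributions.
M and N are related in two ways: second cousins through their fathers (r = 1/32) and first cousins through their mothers (r = 1/8).
r = 1/32 + 1/8 = 0.15625.

0.15625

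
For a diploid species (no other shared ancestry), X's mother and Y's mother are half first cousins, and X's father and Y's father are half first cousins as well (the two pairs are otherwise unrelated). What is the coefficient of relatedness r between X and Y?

0.03125

With two independent routes of shared ancestry, r is the sum of the two contributions.
X and Y are related in two ways: half second cousins through their mothers (r = 1/64) and half second cousins through their fathers (r = 1/64).
r = 1/64 + 1/64 = 0.03125.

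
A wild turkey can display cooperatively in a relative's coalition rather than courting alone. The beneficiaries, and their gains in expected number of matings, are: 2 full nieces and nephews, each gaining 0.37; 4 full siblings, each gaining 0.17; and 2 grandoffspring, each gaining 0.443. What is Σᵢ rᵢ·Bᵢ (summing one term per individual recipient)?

0.7465

r to a full niece or nephew = 1/4 (full aunt/uncle↔niece/nephew: two paths of length 3 through the shared grandparent pair: r = 2·(1/2)^3 = 1/4).
r to a full sibling = 1/2 (full sibs share both parents — two paths of length 2: r = 2·(1/2)^2 = 1/2).
r to a grandoffspring = 1/4 (two parent–offspring links: r = (1/2)^2 = 1/4).
Summing one r·B term per recipient: 2·0.25·0.37 + 4·0.5·0.17 + 2·0.25·0.443 = 0.7465.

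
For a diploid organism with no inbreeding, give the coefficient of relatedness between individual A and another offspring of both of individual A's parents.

0.5

Each parent–offspring link contributes a factor of 1/2, and independent paths through distinct common ancestors add.
Full sibs share both parents — two paths of length 2: r = 2·(1/2)^2 = 1/2.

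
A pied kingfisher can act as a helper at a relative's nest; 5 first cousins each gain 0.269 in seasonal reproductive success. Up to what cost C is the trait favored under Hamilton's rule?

r to a first cousin = 1/8 (first cousins share one grandparent pair — two paths of length 4: r = 2·(1/2)^4 = 1/8).
Hamilton's rule: n·r·B > C, so the trait is favored while C < n·r·B = 5·0.125·0.269 = 0.168125.

0.168125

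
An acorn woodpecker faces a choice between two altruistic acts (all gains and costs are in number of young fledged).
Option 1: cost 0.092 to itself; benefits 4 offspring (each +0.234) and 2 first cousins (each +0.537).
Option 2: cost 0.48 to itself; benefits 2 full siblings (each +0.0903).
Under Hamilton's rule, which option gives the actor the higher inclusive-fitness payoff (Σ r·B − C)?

Option 1: r to an offspring = 0.5.
Option 1: r to a first cousin = 0.125.
Option 1: Σ r·B − C = (4·0.5·0.234 + 2·0.125·0.537) − 0.092 = 0.51025.
Option 2: r to a full sibling = 0.5.
Option 2: Σ r·B − C = (2·0.5·0.0903) − 0.48 = -0.3897.
Option 1 has the higher net inclusive-fitness payoff.

Option 1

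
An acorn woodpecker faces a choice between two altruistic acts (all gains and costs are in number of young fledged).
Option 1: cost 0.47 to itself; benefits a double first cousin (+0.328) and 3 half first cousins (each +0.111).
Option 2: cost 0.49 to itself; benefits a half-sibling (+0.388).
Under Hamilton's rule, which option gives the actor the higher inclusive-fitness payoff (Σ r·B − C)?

Option 1: r to a double first cousin = 0.25.
Option 1: r to a half first cousin = 0.0625.
Option 1: Σ r·B − C = (1·0.25·0.328 + 3·0.0625·0.111) − 0.47 = -0.3671875.
Option 2: r to a half-sibling = 0.25.
Option 2: Σ r·B − C = (1·0.25·0.388) − 0.49 = -0.393.
Option 1 has the higher net inclusive-fitness payoff.

Option 1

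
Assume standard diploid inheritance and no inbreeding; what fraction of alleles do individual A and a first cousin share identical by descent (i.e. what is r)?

0.125

First cousins share one grandparent pair — two paths of length 4: r = 2·(1/2)^4 = 1/8.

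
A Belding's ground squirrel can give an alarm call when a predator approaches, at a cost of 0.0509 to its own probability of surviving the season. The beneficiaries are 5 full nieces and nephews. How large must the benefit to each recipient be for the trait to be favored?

r to a full niece or nephew = 1/4 (full aunt/uncle↔niece/nephew: two paths of length 3 through the shared grandparent pair: r = 2·(1/2)^3 = 1/4).
Hamilton's rule with n recipients of equal r: n·r·B > C, so B > C/(n·r) = 0.0509/(5·0.25) = 0.0407.

0.0407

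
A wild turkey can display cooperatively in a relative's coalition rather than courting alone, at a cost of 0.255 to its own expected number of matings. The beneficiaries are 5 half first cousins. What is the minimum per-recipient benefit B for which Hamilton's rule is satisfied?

0.816

r to a half first cousin = 1/16 (half first cousins share one grandparent — one path of length 4: r = (1/2)^4 = 1/16).
Hamilton's rule with n recipients of equal r: n·r·B > C, so B > C/(n·r) = 0.255/(5·0.0625) = 0.816.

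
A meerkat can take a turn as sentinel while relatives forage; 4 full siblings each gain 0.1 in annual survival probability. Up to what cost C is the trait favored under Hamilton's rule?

r to a full sibling = 1/2 (full sibs share both parents — two paths of length 2: r = 2·(1/2)^2 = 1/2).
Hamilton's rule: n·r·B > C, so the trait is favored while C < n·r·B = 4·0.5·0.1 = 0.2.

0.2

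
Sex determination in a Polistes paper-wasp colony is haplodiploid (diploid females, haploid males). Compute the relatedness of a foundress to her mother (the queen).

0.5

One meiotic link between diploid queen and diploid daughter: r = 1/2.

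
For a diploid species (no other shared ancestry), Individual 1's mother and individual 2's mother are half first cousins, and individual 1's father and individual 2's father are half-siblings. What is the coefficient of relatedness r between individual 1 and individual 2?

Independent pedigree routes through distinct common ancestors add.
Individual 1 and individual 2 are related in two ways: half second cousins through their mothers (r = 1/64) and half first cousins through their fathers (r = 1/16).
r = 1/64 + 1/16 = 5/64 = 0.078125.

0.078125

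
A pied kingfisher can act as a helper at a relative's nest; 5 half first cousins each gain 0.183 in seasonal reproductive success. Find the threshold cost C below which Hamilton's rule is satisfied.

r to a half first cousin = 1/16 (half first cousins share one grandparent — one path of length 4: r = (1/2)^4 = 1/16).
Hamilton's rule: n·r·B > C, so the trait is favored while C < n·r·B = 5·0.0625·0.183 = 0.0571875.

0.0571875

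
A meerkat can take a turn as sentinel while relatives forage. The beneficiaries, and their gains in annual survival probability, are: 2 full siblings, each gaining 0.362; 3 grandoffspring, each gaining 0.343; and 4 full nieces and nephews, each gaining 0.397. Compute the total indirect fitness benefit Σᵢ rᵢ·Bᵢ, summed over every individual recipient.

r to a full sibling = 1/2 (full sibs share both parents — two paths of length 2: r = 2·(1/2)^2 = 1/2).
r to a grandoffspring = 0.25 (two parent–offspring links: r = (1/2)^2 = 1/4).
r to a full niece or nephew = 0.25 (full aunt/uncle↔niece/nephew: two paths of length 3 through the shared grandparent pair: r = 2·(1/2)^3 = 1/4).
Summing one r·B term per recipient: 2·0.5·0.362 + 3·0.25·0.343 + 4·0.25·0.397 = 1.01625.

1.01625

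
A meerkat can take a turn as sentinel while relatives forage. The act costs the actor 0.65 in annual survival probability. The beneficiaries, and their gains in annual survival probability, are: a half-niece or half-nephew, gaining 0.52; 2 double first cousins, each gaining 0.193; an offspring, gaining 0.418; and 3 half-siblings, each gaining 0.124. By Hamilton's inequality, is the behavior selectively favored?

Hamilton's rule: the trait is favored when the sum of r·B over every recipient exceeds the actor's cost C.
r to a half-niece or half-nephew = 1/8 (half-aunt/uncle↔niece/nephew: one path of length 3: r = (1/2)^3 = 1/8).
r to a double first cousin = 1/4 (double first cousins share both grandparent pairs — four paths of length 4: r = 4·(1/2)^4 = 1/4).
r to an offspring = 0.5 (one parent–offspring link: r = (1/2)^1 = 1/2).
r to a half-sibling = 1/4 (half-sibs share one parent — one path of length 2: r = (1/2)^2 = 1/4).
Summing one r·B term per recipient: 1·0.125·0.52 + 2·0.25·0.193 + 1·0.5·0.418 + 3·0.25·0.124 = 0.4635.
0.4635 < 0.65: the indirect benefit is less than the cost.

No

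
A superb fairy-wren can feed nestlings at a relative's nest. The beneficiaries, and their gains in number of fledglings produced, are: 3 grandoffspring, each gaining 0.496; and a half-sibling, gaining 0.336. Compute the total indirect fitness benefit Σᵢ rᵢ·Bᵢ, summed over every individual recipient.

r to a grandoffspring = 1/4 (two parent–offspring links: r = (1/2)^2 = 1/4).
r to a half-sibling = 0.25 (half-sibs share one parent — one path of length 2: r = (1/2)^2 = 1/4).
Summing one r·B term per recipient: 3·0.25·0.496 + 1·0.25·0.336 = 0.456.

0.456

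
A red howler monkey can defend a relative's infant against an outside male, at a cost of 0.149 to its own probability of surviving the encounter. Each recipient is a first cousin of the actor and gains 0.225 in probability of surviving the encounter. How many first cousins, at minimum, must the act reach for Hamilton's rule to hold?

6

r to a first cousin = 1/8 (first cousins share one grandparent pair — two paths of length 4: r = 2·(1/2)^4 = 1/8).
Hamilton's rule: n·r·B > C  ⇒  n > C/(r·B) = 0.149/(0.125·0.225) = 5.298.
The smallest integer exceeding 5.298 is 6.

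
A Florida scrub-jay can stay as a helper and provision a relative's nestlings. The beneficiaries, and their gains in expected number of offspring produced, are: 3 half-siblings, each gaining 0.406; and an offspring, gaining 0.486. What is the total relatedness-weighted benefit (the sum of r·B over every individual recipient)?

r to a half-sibling = 0.25 (half-sibs share one parent — one path of length 2: r = (1/2)^2 = 1/4).
r to an offspring = 1/2 (one parent–offspring link: r = (1/2)^1 = 1/2).
Summing one r·B term per recipient: 3·0.25·0.406 + 1·0.5·0.486 = 0.5475.

0.5475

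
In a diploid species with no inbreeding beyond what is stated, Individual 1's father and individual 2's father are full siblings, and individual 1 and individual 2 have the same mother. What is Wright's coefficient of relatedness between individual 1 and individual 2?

0.375

With two independent routes of shared ancestry, r is the sum of the two contributions.
Individual 1 and individual 2 are related in two ways: first cousins through their fathers (r = 1/8) and half-sibs through their shared mother (r = 1/4).
r = 1/8 + 1/4 = 0.375.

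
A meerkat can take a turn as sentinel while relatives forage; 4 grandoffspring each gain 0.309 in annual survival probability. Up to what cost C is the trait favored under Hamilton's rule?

0.309

r to a grandoffspring = 1/4 (two parent–offspring links: r = (1/2)^2 = 1/4).
Hamilton's rule: n·r·B > C, so the trait is favored while C < n·r·B = 4·0.25·0.309 = 0.309.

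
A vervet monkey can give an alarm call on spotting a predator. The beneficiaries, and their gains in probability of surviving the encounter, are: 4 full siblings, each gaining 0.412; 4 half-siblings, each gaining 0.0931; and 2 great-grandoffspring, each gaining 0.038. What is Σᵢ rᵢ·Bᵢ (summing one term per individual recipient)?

0.9266

r to a full sibling = 0.5 (full sibs share both parents — two paths of length 2: r = 2·(1/2)^2 = 1/2).
r to a half-sibling = 0.25 (half-sibs share one parent — one path of length 2: r = (1/2)^2 = 1/4).
r to a great-grandoffspring = 1/8 (three parent–offspring links: r = (1/2)^3 = 1/8).
Summing one r·B term per recipient: 4·0.5·0.412 + 4·0.25·0.0931 + 2·0.125·0.038 = 0.9266.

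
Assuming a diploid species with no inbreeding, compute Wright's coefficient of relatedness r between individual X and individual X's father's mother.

0.25

Each parent–offspring link contributes a factor of 1/2, and independent paths through distinct common ancestors add.
Two parent–offspring links: r = (1/2)^2 = 1/4.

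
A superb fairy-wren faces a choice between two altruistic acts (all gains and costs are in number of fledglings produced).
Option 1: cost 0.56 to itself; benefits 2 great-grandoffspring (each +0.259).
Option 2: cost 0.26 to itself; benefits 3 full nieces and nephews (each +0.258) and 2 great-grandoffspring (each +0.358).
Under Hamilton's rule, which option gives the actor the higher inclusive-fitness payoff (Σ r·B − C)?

Option 1: r to a great-grandoffspring = 0.125.
Option 1: Σ r·B − C = (2·0.125·0.259) − 0.56 = -0.49525.
Option 2: r to a full niece or nephew = 0.25.
Option 2: r to a great-grandoffspring = 0.125.
Option 2: Σ r·B − C = (3·0.25·0.258 + 2·0.125·0.358) − 0.26 = 0.023.
Option 2 has the higher net inclusive-fitness payoff.

Option 2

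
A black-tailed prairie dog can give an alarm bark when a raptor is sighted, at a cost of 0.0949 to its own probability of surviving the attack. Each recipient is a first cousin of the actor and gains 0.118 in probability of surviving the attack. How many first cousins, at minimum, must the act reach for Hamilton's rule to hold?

r to a first cousin = 1/8 (first cousins share one grandparent pair — two paths of length 4: r = 2·(1/2)^4 = 1/8).
Hamilton's rule: n·r·B > C  ⇒  n > C/(r·B) = 0.0949/(0.125·0.118) = 6.434.
The smallest integer exceeding 6.434 is 7.

7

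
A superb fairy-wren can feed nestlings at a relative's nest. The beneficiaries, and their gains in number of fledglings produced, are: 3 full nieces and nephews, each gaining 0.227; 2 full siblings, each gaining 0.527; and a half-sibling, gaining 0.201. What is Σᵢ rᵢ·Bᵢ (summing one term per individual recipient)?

r to a full niece or nephew = 0.25 (full aunt/uncle↔niece/nephew: two paths of length 3 through the shared grandparent pair: r = 2·(1/2)^3 = 1/4).
r to a full sibling = 1/2 (full sibs share both parents — two paths of length 2: r = 2·(1/2)^2 = 1/2).
r to a half-sibling = 0.25 (half-sibs share one parent — one path of length 2: r = (1/2)^2 = 1/4).
Summing one r·B term per recipient: 3·0.25·0.227 + 2·0.5·0.527 + 1·0.25·0.201 = 0.7475.

0.7475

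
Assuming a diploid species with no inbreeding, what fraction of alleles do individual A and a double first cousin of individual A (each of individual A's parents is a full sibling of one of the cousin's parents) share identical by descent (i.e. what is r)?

Each parent–offspring link contributes a factor of 1/2, and independent paths through distinct common ancestors add.
Double first cousins share both grandparent pairs — four paths of length 4: r = 4·(1/2)^4 = 1/4.

0.25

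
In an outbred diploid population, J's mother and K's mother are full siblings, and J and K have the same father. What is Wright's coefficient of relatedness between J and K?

With two independent routes of shared ancestry, r is the sum of the two contributions.
J and K are related in two ways: first cousins through their mothers (r = 1/8) and half-sibs through their shared father (r = 1/4).
r = 1/8 + 1/4 = 3/8 = 0.375.

0.375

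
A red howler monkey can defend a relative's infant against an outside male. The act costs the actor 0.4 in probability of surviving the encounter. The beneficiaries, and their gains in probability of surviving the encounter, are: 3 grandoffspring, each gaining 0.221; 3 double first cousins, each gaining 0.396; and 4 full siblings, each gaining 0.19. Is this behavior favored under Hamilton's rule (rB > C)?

Hamilton's rule: the trait is favored when the sum of r·B over every recipient exceeds the actor's cost C.
r to a grandoffspring = 1/4 (two parent–offspring links: r = (1/2)^2 = 1/4).
r to a double first cousin = 1/4 (double first cousins share both grandparent pairs — four paths of length 4: r = 4·(1/2)^4 = 1/4).
r to a full sibling = 0.5 (full sibs share both parents — two paths of length 2: r = 2·(1/2)^2 = 1/2).
Summing one r·B term per recipient: 3·0.25·0.221 + 3·0.25·0.396 + 4·0.5·0.19 = 0.84275.
0.84275 > 0.4: the indirect benefit exceeds the cost.

Yes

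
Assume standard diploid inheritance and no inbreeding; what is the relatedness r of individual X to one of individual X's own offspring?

0.5

Each parent–offspring link contributes a factor of 1/2, and independent paths through distinct common ancestors add.
One parent–offspring link: r = (1/2)^1 = 1/2.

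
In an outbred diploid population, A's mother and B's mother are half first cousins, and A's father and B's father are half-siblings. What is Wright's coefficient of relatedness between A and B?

Relatedness sums over independent paths through distinct common ancestors.
A and B are related in two ways: half second cousins through their mothers (r = 1/64) and half first cousins through their fathers (r = 1/16).
r = 1/64 + 1/16 = 0.078125.

0.078125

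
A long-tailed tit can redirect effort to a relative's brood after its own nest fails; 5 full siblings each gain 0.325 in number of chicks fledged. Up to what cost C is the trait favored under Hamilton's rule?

0.8125

r to a full sibling = 0.5 (full sibs share both parents — two paths of length 2: r = 2·(1/2)^2 = 1/2).
Hamilton's rule: n·r·B > C, so the trait is favored while C < n·r·B = 5·0.5·0.325 = 0.8125.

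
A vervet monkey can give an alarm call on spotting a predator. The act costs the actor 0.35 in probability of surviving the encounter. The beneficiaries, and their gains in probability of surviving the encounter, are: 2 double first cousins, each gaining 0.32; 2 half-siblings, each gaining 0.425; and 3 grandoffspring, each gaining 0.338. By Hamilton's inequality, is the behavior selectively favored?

Hamilton's rule: the trait is favored when the sum of r·B over every recipient exceeds the actor's cost C.
r to a double first cousin = 1/4 (double first cousins share both grandparent pairs — four paths of length 4: r = 4·(1/2)^4 = 1/4).
r to a half-sibling = 0.25 (half-sibs share one parent — one path of length 2: r = (1/2)^2 = 1/4).
r to a grandoffspring = 1/4 (two parent–offspring links: r = (1/2)^2 = 1/4).
Summing one r·B term per recipient: 2·0.25·0.32 + 2·0.25·0.425 + 3·0.25·0.338 = 0.626.
0.626 > 0.35: the indirect benefit exceeds the cost.

Yes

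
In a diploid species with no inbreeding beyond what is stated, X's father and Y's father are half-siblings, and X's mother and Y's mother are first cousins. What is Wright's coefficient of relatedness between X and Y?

With two independent routes of shared ancestry, r is the sum of the two contributions.
X and Y are related in two ways: half first cousins through their fathers (r = 1/16) and second cousins through their mothers (r = 1/32).
r = 1/16 + 1/32 = 0.09375.

0.09375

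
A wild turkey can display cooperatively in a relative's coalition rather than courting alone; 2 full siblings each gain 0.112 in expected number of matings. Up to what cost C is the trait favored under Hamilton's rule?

0.112

r to a full sibling = 0.5 (full sibs share both parents — two paths of length 2: r = 2·(1/2)^2 = 1/2).
Hamilton's rule: n·r·B > C, so the trait is favored while C < n·r·B = 2·0.5·0.112 = 0.112.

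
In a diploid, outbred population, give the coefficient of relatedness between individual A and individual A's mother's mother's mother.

Each parent–offspring link contributes a factor of 1/2, and independent paths through distinct common ancestors add.
Three parent–offspring links: r = (1/2)^3 = 1/8.

0.125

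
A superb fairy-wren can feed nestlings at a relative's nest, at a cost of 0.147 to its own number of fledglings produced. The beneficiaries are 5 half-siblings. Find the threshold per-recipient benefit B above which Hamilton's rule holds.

0.1176

r to a half-sibling = 0.25 (half-sibs share one parent — one path of length 2: r = (1/2)^2 = 1/4).
Hamilton's rule with n recipients of equal r: n·r·B > C, so B > C/(n·r) = 0.147/(5·0.25) = 0.1176.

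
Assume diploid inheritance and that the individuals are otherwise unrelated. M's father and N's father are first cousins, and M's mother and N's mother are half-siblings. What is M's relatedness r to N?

Wright's path rule: contributions from independent ancestry routes add.
M and N are related in two ways: second cousins through their fathers (r = 1/32) and half first cousins through their mothers (r = 1/16).
r = 1/32 + 1/16 = 3/32 = 0.09375.

0.09375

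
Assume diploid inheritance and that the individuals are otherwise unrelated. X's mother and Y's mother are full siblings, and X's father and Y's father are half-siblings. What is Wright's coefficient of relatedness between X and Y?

0.1875

With two independent routes of shared ancestry, r is the sum of the two contributions.
X and Y are related in two ways: first cousins through their mothers (r = 1/8) and half first cousins through their fathers (r = 1/16).
r = 1/8 + 1/16 = 3/16 = 0.1875.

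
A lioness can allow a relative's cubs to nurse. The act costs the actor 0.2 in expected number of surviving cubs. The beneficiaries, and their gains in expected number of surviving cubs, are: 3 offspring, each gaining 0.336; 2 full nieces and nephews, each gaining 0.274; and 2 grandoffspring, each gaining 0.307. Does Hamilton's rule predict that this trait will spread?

Yes

Hamilton's rule: the trait is favored when the sum of r·B over every recipient exceeds the actor's cost C.
r to an offspring = 1/2 (one parent–offspring link: r = (1/2)^1 = 1/2).
r to a full niece or nephew = 0.25 (full aunt/uncle↔niece/nephew: two paths of length 3 through the shared grandparent pair: r = 2·(1/2)^3 = 1/4).
r to a grandoffspring = 0.25 (two parent–offspring links: r = (1/2)^2 = 1/4).
Summing one r·B term per recipient: 3·0.5·0.336 + 2·0.25·0.274 + 2·0.25·0.307 = 0.7945.
0.7945 > 0.2: the indirect benefit exceeds the cost.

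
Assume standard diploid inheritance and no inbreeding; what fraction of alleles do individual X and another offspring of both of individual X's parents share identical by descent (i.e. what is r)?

0.5

Each parent–offspring link contributes a factor of 1/2, and independent paths through distinct common ancestors add.
Full sibs share both parents — two paths of length 2: r = 2·(1/2)^2 = 1/2.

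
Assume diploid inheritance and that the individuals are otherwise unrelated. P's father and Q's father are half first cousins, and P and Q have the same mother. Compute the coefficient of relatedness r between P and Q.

0.265625

Wright's path rule: contributions from independent ancestry routes add.
P and Q are related in two ways: half second cousins through their fathers (r = 1/64) and half-sibs through their shared mother (r = 1/4).
r = 1/64 + 1/4 = 0.265625.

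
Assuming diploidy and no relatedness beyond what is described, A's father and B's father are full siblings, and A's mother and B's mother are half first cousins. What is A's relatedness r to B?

Independent pedigree routes through distinct common ancestors add.
A and B are related in two ways: first cousins through their fathers (r = 1/8) and half second cousins through their mothers (r = 1/64).
r = 1/8 + 1/64 = 9/64 = 0.140625.

0.140625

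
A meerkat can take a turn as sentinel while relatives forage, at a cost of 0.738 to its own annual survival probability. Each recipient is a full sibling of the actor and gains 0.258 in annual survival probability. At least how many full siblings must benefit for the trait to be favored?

6

r to a full sibling = 0.5 (full sibs share both parents — two paths of length 2: r = 2·(1/2)^2 = 1/2).
Hamilton's rule: n·r·B > C  ⇒  n > C/(r·B) = 0.738/(0.5·0.258) = 5.721.
The smallest integer exceeding 5.721 is 6.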